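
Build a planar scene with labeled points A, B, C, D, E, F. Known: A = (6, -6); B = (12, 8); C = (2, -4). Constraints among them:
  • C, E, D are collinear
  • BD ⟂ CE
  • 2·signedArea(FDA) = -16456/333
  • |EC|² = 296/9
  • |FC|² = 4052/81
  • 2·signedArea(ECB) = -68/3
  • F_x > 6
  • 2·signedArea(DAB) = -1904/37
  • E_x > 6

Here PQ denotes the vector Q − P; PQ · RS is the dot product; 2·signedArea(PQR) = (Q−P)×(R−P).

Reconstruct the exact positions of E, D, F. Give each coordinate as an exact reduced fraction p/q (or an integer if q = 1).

1. E_x = 20/3  [line -12·x + 10·y + 260/3 = 0 ∩ |EC|² = 296/9]
2. E_y = -2/3  [line -12·x + 10·y + 260/3 = 0 ∩ |EC|² = 296/9]
   → E = (20/3, -2/3)
3. D_x = 529/37  [C, E, D are collinear ∩ BD ⟂ CE]
4. D_y = 177/37  [C, E, D are collinear ∩ BD ⟂ CE]
   → D = (529/37, 177/37)
5. F_x = 62/9  [line 399/37·x + -307/37·y + -21668/333 = 0 ∩ |FC|² = 4052/81]
6. F_y = 10/9  [line 399/37·x + -307/37·y + -21668/333 = 0 ∩ |FC|² = 4052/81]
   → F = (62/9, 10/9)

D = (529/37, 177/37)
E = (20/3, -2/3)
F = (62/9, 10/9)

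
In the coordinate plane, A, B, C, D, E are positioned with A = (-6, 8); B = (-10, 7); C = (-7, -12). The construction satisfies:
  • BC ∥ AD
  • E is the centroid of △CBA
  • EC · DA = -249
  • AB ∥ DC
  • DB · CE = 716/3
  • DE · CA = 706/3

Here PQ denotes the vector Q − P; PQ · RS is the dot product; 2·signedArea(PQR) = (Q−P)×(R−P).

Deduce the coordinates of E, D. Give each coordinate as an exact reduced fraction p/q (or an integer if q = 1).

1. E_x = -23/3  [E is the centroid of △CBA]
2. E_y = 1  [E is the centroid of △CBA]
   → E = (-23/3, 1)
3. D_x = -3  [AB ∥ DC ∩ BC ∥ AD]
4. D_y = -11  [AB ∥ DC ∩ BC ∥ AD]
   → D = (-3, -11)

D = (-3, -11)
E = (-23/3, 1)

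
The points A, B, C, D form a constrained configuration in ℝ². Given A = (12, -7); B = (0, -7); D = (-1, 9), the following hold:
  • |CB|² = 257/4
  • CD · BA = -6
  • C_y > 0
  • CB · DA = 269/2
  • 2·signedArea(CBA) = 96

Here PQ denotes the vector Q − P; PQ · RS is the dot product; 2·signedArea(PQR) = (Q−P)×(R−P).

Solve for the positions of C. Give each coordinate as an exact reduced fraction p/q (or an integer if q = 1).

C = (-1/2, 1)

1. C_x = -1/2  [CB · DA = 269/2 ∩ CD · BA = -6]
2. C_y = 1  [CB · DA = 269/2 ∩ CD · BA = -6]
   → C = (-1/2, 1)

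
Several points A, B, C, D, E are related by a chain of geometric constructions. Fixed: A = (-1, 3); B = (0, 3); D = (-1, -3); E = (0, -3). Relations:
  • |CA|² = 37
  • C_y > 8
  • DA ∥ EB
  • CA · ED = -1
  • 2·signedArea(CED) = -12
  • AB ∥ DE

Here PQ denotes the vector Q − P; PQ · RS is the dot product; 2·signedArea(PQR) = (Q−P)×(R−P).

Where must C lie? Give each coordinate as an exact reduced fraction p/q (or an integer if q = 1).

C = (-2, 9)

1. C_x = -2  [CA · ED = -1 ∩ 2·signedArea(CED) = -12]
2. C_y = 9  [CA · ED = -1 ∩ 2·signedArea(CED) = -12]
   → C = (-2, 9)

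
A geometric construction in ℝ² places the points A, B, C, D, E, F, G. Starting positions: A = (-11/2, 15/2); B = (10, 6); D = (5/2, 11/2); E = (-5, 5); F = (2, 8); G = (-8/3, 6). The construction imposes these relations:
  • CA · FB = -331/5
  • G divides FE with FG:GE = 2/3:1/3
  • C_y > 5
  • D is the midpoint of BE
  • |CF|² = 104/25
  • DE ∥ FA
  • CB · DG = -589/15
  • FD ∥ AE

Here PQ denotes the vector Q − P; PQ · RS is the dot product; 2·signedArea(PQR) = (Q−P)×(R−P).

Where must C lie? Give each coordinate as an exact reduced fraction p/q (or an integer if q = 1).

1. C_x = 12/5  [CA · FB = -331/5 ∩ CB · DG = -589/15]
2. C_y = 6  [CA · FB = -331/5 ∩ CB · DG = -589/15]
   → C = (12/5, 6)

C = (12/5, 6)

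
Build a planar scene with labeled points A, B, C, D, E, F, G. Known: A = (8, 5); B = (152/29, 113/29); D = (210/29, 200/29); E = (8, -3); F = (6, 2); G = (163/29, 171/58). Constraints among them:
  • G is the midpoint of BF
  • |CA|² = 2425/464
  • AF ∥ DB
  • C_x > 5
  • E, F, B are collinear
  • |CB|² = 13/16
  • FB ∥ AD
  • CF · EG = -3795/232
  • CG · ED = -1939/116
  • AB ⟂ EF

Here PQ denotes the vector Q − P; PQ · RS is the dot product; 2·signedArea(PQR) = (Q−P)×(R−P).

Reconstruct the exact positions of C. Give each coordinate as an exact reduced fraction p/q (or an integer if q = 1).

1. C_x = 333/58  [CF · EG = -3795/232 ∩ CG · ED = -1939/116]
2. C_y = 539/116  [CF · EG = -3795/232 ∩ CG · ED = -1939/116]
   → C = (333/58, 539/116)

C = (333/58, 539/116)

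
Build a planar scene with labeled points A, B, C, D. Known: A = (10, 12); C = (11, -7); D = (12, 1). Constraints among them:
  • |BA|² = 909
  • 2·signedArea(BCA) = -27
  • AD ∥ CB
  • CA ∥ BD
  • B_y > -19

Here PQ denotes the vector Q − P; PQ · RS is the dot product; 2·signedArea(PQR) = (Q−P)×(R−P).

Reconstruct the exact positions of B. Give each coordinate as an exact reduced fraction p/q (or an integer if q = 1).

B = (13, -18)

1. B_x = 13  [CA ∥ BD ∩ AD ∥ CB]
2. B_y = -18  [CA ∥ BD ∩ AD ∥ CB]
   → B = (13, -18)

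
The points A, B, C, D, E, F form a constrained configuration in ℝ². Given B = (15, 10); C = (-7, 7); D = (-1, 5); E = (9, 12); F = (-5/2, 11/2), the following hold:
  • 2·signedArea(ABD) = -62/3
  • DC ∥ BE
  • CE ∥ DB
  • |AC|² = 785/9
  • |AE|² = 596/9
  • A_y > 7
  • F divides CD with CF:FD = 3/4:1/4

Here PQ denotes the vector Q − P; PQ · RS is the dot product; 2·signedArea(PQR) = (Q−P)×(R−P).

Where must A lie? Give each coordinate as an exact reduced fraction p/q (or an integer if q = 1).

A = (7/3, 22/3)

1. A_x = 7/3  [line 5·x + -16·y + 317/3 = 0 ∩ |AC|² = 785/9]
2. A_y = 22/3  [line 5·x + -16·y + 317/3 = 0 ∩ |AC|² = 785/9]
   → A = (7/3, 22/3)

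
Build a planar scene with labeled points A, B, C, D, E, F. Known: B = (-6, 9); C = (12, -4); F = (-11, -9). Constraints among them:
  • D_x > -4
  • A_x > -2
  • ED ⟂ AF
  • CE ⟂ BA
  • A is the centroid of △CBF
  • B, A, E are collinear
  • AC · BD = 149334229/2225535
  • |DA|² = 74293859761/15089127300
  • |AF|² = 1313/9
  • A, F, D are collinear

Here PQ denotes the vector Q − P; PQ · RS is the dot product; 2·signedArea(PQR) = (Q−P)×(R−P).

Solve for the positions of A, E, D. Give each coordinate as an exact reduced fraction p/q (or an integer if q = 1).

1. A_x = -5/3  [A is the centroid of △CBF]
2. A_y = -4/3  [A is the centroid of △CBF]
   → A = (-5/3, -4/3)
3. E_x = 1501/1130  [B, A, E are collinear ∩ CE ⟂ BA]
4. E_y = -9577/1130  [B, A, E are collinear ∩ CE ⟂ BA]
   → E = (1501/1130, -9577/1130)
5. D_x = -2508397/741845  [A, F, D are collinear ∩ ED ⟂ AF]
6. D_y = -4067949/1483690  [A, F, D are collinear ∩ ED ⟂ AF]
   → D = (-2508397/741845, -4067949/1483690)

A = (-5/3, -4/3)
D = (-2508397/741845, -4067949/1483690)
E = (1501/1130, -9577/1130)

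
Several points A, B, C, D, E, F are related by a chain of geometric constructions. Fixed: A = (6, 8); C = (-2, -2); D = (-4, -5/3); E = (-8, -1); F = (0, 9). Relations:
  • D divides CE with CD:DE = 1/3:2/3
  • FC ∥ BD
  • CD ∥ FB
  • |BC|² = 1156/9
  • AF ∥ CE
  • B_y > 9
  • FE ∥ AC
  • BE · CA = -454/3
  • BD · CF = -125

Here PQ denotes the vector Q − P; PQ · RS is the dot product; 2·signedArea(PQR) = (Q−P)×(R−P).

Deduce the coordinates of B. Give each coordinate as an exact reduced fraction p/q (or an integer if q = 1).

1. B_x = -2  [FC ∥ BD ∩ CD ∥ FB]
2. B_y = 28/3  [FC ∥ BD ∩ CD ∥ FB]
   → B = (-2, 28/3)

B = (-2, 28/3)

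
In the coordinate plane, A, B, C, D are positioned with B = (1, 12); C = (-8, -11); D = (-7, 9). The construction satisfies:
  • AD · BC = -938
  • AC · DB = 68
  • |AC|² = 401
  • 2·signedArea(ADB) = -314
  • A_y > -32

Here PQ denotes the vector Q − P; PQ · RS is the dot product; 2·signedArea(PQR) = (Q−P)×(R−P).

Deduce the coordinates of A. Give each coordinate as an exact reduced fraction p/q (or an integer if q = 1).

1. A_x = -9  [AC · DB = 68 ∩ AD · BC = -938]
2. A_y = -31  [AC · DB = 68 ∩ AD · BC = -938]
   → A = (-9, -31)

A = (-9, -31)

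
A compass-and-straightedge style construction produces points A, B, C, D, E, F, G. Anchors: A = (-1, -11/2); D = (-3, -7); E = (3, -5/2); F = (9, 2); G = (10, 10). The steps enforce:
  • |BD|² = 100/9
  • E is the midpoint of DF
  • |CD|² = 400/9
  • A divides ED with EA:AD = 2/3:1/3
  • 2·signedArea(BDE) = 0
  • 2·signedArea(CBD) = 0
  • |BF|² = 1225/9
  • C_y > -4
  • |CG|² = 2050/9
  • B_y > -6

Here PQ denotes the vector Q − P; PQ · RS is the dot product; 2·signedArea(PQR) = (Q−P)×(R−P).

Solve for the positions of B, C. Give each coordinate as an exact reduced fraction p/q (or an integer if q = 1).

1. B_x = -1/3  [line -9/2·x + 6·y + 57/2 = 0 ∩ |BD|² = 100/9]
2. B_y = -5  [line -9/2·x + 6·y + 57/2 = 0 ∩ |BD|² = 100/9]
   → B = (-1/3, -5)
3. C_x = 7/3  [line 2·x + -8/3·y + -38/3 = 0 ∩ |CD|² = 400/9]
4. C_y = -3  [line 2·x + -8/3·y + -38/3 = 0 ∩ |CD|² = 400/9]
   → C = (7/3, -3)

B = (-1/3, -5)
C = (7/3, -3)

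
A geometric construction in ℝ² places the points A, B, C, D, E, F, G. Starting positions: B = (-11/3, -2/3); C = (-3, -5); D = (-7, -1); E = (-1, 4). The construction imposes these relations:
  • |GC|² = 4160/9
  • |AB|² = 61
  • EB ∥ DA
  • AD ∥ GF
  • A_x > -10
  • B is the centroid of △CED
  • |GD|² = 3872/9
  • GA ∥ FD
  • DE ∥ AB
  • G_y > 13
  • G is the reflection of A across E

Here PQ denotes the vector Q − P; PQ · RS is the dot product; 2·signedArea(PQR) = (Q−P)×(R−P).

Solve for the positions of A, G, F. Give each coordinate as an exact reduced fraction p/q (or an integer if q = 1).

1. A_x = -29/3  [DE ∥ AB ∩ EB ∥ DA]
2. A_y = -17/3  [DE ∥ AB ∩ EB ∥ DA]
   → A = (-29/3, -17/3)
3. G_x = 23/3  [G is the reflection of A across E]
4. G_y = 41/3  [G is the reflection of A across E]
   → G = (23/3, 41/3)
5. F_x = 31/3  [GA ∥ FD ∩ AD ∥ GF]
6. F_y = 55/3  [GA ∥ FD ∩ AD ∥ GF]
   → F = (31/3, 55/3)

A = (-29/3, -17/3)
F = (31/3, 55/3)
G = (23/3, 41/3)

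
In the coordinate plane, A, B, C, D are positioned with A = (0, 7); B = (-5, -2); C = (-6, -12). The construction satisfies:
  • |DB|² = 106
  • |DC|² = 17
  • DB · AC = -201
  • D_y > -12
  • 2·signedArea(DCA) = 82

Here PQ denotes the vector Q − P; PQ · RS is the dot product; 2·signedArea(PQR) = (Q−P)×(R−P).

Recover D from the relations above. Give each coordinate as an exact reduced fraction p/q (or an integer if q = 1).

D = (-10, -11)

1. D_x = -10  [DB · AC = -201 ∩ 2·signedArea(DCA) = 82]
2. D_y = -11  [DB · AC = -201 ∩ 2·signedArea(DCA) = 82]
   → D = (-10, -11)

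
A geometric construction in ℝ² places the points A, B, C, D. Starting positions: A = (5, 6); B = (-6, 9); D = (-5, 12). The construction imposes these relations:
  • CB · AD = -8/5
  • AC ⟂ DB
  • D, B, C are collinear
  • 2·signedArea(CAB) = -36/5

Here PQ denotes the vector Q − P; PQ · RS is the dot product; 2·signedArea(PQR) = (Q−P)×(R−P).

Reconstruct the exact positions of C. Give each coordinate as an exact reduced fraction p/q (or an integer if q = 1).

1. C_x = -29/5  [D, B, C are collinear ∩ AC ⟂ DB]
2. C_y = 48/5  [D, B, C are collinear ∩ AC ⟂ DB]
   → C = (-29/5, 48/5)

C = (-29/5, 48/5)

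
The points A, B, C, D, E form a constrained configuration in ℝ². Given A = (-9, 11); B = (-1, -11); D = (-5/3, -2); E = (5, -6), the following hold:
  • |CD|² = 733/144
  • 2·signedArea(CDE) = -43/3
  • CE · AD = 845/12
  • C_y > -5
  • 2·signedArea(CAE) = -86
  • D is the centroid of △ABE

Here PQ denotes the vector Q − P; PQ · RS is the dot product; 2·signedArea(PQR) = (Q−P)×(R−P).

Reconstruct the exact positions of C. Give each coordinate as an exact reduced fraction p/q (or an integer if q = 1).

1. C_x = -3/2  [2·signedArea(CAE) = -86 ∩ 2·signedArea(CDE) = -43/3]
2. C_y = -17/4  [2·signedArea(CAE) = -86 ∩ 2·signedArea(CDE) = -43/3]
   → C = (-3/2, -17/4)

C = (-3/2, -17/4)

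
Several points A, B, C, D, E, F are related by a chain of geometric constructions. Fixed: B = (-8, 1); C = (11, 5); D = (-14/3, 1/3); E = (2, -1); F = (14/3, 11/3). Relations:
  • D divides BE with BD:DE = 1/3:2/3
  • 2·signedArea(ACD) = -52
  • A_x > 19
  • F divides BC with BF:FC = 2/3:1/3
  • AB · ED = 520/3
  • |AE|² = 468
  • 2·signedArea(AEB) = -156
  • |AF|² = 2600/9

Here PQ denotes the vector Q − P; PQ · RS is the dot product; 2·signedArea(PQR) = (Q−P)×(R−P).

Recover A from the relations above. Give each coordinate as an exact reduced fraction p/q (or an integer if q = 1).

A = (20, 11)

1. A_x = 20  [2·signedArea(AEB) = -156 ∩ 2·signedArea(ACD) = -52]
2. A_y = 11  [2·signedArea(AEB) = -156 ∩ 2·signedArea(ACD) = -52]
   → A = (20, 11)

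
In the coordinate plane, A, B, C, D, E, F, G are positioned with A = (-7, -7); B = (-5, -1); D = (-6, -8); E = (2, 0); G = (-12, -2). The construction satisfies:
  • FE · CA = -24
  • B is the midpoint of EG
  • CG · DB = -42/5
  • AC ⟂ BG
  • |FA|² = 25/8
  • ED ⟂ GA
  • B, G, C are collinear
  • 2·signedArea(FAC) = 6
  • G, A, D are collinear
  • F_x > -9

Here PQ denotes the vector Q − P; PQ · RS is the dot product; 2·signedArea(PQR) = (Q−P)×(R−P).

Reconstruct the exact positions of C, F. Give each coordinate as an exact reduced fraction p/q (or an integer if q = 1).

C = (-39/5, -7/5)
F = (-33/4, -23/4)

1. C_x = -39/5  [B, G, C are collinear ∩ AC ⟂ BG]
2. C_y = -7/5  [B, G, C are collinear ∩ AC ⟂ BG]
   → C = (-39/5, -7/5)
3. F_x = -33/4  [FE · CA = -24 ∩ 2·signedArea(FAC) = 6]
4. F_y = -23/4  [FE · CA = -24 ∩ 2·signedArea(FAC) = 6]
   → F = (-33/4, -23/4)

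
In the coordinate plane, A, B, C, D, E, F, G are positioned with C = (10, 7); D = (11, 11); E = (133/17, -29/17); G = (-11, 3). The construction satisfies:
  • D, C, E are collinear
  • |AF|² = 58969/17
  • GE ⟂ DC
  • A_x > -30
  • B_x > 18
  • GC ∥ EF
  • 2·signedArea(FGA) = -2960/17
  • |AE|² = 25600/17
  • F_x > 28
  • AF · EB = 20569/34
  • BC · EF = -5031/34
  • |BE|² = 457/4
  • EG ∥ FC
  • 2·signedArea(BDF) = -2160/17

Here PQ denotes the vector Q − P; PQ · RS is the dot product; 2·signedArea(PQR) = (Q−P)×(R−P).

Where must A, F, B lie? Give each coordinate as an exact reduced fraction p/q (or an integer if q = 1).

1. F_x = 490/17  [EG ∥ FC ∩ GC ∥ EF]
2. F_y = 39/17  [EG ∥ FC ∩ GC ∥ EF]
   → F = (490/17, 39/17)
3. B_x = 623/34  [BC · EF = -5031/34 ∩ 2·signedArea(BDF) = -2160/17]
4. B_y = 5/17  [BC · EF = -5031/34 ∩ 2·signedArea(BDF) = -2160/17]
   → B = (623/34, 5/17)
5. A_x = -507/17  [AF · EB = 20569/34 ∩ 2·signedArea(FGA) = -2960/17]
6. A_y = 131/17  [AF · EB = 20569/34 ∩ 2·signedArea(FGA) = -2960/17]
   → A = (-507/17, 131/17)

A = (-507/17, 131/17)
B = (623/34, 5/17)
F = (490/17, 39/17)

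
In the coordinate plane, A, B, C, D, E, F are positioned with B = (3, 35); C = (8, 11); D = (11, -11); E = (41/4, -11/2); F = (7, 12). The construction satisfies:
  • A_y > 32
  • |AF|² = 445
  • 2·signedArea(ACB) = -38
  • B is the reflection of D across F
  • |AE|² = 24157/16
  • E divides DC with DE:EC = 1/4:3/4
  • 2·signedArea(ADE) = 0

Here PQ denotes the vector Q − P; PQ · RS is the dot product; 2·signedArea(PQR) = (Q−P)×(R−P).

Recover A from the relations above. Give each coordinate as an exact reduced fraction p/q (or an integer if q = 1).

1. A_x = 5  [2·signedArea(ADE) = 0 ∩ 2·signedArea(ACB) = -38]
2. A_y = 33  [2·signedArea(ADE) = 0 ∩ 2·signedArea(ACB) = -38]
   → A = (5, 33)

A = (5, 33)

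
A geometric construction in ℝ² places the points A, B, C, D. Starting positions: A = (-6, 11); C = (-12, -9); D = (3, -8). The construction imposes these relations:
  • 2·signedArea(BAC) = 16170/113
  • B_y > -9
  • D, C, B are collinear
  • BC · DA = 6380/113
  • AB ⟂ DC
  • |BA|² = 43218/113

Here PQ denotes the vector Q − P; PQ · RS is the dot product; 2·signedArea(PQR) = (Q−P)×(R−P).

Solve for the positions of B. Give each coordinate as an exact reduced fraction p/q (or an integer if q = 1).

B = (-531/113, -962/113)

1. B_x = -531/113  [D, C, B are collinear ∩ AB ⟂ DC]
2. B_y = -962/113  [D, C, B are collinear ∩ AB ⟂ DC]
   → B = (-531/113, -962/113)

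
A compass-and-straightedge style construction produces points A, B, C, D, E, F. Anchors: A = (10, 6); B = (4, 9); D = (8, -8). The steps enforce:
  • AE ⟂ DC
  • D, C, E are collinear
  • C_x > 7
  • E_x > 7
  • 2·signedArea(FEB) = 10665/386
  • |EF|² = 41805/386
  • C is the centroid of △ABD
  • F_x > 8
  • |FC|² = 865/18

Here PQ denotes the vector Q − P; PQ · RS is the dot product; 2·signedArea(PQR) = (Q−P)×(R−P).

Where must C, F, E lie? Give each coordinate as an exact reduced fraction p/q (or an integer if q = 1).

1. C_x = 22/3  [C is the centroid of △ABD]
2. C_y = 7/3  [C is the centroid of △ABD]
   → C = (22/3, 7/3)
3. E_x = 1372/193  [D, C, E are collinear ∩ AE ⟂ DC]
4. E_y = 1122/193  [D, C, E are collinear ∩ AE ⟂ DC]
   → E = (1372/193, 1122/193)
5. F_x = 17/2  [line -615/193·x + -600/193·y + 5055/386 = 0 ∩ |FC|² = 865/18]
6. F_y = -9/2  [line -615/193·x + -600/193·y + 5055/386 = 0 ∩ |FC|² = 865/18]
   → F = (17/2, -9/2)

C = (22/3, 7/3)
E = (1372/193, 1122/193)
F = (17/2, -9/2)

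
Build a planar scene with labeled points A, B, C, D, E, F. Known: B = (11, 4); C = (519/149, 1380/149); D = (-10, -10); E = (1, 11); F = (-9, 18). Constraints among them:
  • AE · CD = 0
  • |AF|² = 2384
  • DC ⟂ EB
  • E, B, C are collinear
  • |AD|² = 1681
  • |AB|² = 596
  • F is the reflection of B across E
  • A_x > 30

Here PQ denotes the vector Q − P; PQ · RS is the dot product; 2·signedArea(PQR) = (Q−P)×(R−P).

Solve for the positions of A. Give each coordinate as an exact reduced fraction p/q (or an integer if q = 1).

A = (31, -10)

1. A_x = 31  [line 2009/149·x + 2870/149·y + -33579/149 = 0 ∩ |AF|² = 2384]
2. A_y = -10  [line 2009/149·x + 2870/149·y + -33579/149 = 0 ∩ |AF|² = 2384]
   → A = (31, -10)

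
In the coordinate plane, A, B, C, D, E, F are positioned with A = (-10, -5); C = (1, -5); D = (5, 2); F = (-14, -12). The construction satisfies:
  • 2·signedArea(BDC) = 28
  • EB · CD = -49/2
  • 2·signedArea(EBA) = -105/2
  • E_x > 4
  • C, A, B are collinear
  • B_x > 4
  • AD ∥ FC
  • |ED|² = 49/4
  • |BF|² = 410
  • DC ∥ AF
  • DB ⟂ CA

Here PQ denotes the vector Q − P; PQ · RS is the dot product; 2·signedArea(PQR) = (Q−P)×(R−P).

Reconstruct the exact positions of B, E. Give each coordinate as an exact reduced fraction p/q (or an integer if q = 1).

B = (5, -5)
E = (5, -3/2)

1. B_x = 5  [C, A, B are collinear ∩ DB ⟂ CA]
2. B_y = -5  [C, A, B are collinear ∩ DB ⟂ CA]
   → B = (5, -5)
3. E_x = 5  [2·signedArea(EBA) = -105/2 ∩ EB · CD = -49/2]
4. E_y = -3/2  [2·signedArea(EBA) = -105/2 ∩ EB · CD = -49/2]
   → E = (5, -3/2)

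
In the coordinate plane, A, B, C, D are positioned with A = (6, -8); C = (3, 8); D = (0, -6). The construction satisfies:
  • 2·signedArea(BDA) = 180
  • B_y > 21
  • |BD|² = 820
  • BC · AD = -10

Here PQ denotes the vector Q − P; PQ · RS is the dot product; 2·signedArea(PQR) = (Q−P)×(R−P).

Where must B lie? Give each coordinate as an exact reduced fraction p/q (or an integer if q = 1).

1. B_x = 6  [2·signedArea(BDA) = 180 ∩ BC · AD = -10]
2. B_y = 22  [2·signedArea(BDA) = 180 ∩ BC · AD = -10]
   → B = (6, 22)

B = (6, 22)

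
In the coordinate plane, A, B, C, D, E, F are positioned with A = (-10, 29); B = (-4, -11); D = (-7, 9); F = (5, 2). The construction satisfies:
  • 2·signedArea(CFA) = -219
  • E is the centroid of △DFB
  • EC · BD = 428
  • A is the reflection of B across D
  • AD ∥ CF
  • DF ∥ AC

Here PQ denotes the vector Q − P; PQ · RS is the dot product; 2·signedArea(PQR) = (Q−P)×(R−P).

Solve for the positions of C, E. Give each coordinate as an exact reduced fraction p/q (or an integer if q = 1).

C = (2, 22)
E = (-2, 0)

1. C_x = 2  [AD ∥ CF ∩ DF ∥ AC]
2. C_y = 22  [AD ∥ CF ∩ DF ∥ AC]
   → C = (2, 22)
3. E_x = -2  [E is the centroid of △DFB]
4. E_y = 0  [E is the centroid of △DFB]
   → E = (-2, 0)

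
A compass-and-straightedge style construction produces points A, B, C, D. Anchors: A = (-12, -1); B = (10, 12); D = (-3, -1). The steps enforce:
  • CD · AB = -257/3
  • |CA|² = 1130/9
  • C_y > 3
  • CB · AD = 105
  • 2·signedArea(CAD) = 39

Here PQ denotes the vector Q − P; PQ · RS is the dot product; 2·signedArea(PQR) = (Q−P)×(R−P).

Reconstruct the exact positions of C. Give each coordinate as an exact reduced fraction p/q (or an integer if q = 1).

C = (-5/3, 10/3)

1. C_x = -5/3  [2·signedArea(CAD) = 39 ∩ CD · AB = -257/3]
2. C_y = 10/3  [2·signedArea(CAD) = 39 ∩ CD · AB = -257/3]
   → C = (-5/3, 10/3)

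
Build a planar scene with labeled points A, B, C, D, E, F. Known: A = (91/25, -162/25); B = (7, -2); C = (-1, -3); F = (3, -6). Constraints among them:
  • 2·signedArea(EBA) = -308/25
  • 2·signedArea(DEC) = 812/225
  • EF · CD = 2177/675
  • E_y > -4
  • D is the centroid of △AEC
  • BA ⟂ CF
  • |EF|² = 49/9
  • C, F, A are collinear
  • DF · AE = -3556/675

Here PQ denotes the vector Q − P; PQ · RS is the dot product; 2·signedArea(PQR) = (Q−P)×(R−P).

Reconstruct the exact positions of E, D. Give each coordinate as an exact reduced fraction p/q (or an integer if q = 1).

D = (47/25, -986/225)
E = (3, -11/3)

1. E_x = 3  [line 112/25·x + -84/25·y + -644/25 = 0 ∩ |EF|² = 49/9]
2. E_y = -11/3  [line 112/25·x + -84/25·y + -644/25 = 0 ∩ |EF|² = 49/9]
   → E = (3, -11/3)
3. D_x = 47/25  [D is the centroid of △AEC]
4. D_y = -986/225  [D is the centroid of △AEC]
   → D = (47/25, -986/225)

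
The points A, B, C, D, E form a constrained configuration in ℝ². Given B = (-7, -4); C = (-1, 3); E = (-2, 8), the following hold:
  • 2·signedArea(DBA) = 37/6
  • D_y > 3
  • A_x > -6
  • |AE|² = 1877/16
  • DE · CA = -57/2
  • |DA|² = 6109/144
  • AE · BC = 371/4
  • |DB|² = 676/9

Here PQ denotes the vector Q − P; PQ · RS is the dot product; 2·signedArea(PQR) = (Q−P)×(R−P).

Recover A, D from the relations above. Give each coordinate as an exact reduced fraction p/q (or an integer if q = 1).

1. A_x = -11/2  [line -6·x + -7·y + -195/4 = 0 ∩ |AE|² = 1877/16]
2. A_y = -9/4  [line -6·x + -7·y + -195/4 = 0 ∩ |AE|² = 1877/16]
   → A = (-11/2, -9/4)
3. D_x = -11/3  [2·signedArea(DBA) = 37/6 ∩ DE · CA = -57/2]
4. D_y = 4  [2·signedArea(DBA) = 37/6 ∩ DE · CA = -57/2]
   → D = (-11/3, 4)

A = (-11/2, -9/4)
D = (-11/3, 4)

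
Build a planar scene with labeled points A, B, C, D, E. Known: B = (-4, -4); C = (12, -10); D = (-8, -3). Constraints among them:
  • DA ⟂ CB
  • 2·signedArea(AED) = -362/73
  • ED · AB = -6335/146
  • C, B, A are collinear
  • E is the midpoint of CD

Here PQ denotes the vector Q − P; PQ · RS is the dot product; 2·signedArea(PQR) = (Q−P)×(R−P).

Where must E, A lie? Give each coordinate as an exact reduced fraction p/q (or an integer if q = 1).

A = (-572/73, -187/73)
E = (2, -13/2)

1. E_x = 2  [E is the midpoint of CD]
2. E_y = -13/2  [E is the midpoint of CD]
   → E = (2, -13/2)
3. A_x = -572/73  [C, B, A are collinear ∩ DA ⟂ CB]
4. A_y = -187/73  [C, B, A are collinear ∩ DA ⟂ CB]
   → A = (-572/73, -187/73)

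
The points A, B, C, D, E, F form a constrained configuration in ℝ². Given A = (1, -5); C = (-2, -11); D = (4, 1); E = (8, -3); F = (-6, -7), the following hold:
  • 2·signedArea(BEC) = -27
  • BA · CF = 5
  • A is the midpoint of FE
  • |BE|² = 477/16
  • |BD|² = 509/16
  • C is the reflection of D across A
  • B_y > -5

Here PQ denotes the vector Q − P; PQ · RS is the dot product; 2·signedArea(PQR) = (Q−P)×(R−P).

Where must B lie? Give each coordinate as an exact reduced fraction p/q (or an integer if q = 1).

B = (11/4, -9/2)

1. B_x = 11/4  [BA · CF = 5 ∩ 2·signedArea(BEC) = -27]
2. B_y = -9/2  [BA · CF = 5 ∩ 2·signedArea(BEC) = -27]
   → B = (11/4, -9/2)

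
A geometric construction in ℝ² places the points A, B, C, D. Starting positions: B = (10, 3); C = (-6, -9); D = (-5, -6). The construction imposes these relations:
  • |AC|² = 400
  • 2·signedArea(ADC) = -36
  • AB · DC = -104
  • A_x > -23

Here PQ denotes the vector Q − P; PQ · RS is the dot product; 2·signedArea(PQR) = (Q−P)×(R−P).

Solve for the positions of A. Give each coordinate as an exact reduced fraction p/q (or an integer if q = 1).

1. A_x = -22  [AB · DC = -104 ∩ 2·signedArea(ADC) = -36]
2. A_y = -21  [AB · DC = -104 ∩ 2·signedArea(ADC) = -36]
   → A = (-22, -21)

A = (-22, -21)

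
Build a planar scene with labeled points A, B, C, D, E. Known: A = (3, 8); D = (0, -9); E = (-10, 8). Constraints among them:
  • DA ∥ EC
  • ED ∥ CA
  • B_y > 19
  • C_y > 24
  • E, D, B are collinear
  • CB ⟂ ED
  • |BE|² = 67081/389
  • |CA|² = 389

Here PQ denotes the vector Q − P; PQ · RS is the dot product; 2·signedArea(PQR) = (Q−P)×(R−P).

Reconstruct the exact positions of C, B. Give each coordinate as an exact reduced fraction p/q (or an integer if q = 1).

B = (-6480/389, 7515/389)
C = (-7, 25)

1. C_x = -7  [ED ∥ CA ∩ DA ∥ EC]
2. C_y = 25  [ED ∥ CA ∩ DA ∥ EC]
   → C = (-7, 25)
3. B_x = -6480/389  [E, D, B are collinear ∩ CB ⟂ ED]
4. B_y = 7515/389  [E, D, B are collinear ∩ CB ⟂ ED]
   → B = (-6480/389, 7515/389)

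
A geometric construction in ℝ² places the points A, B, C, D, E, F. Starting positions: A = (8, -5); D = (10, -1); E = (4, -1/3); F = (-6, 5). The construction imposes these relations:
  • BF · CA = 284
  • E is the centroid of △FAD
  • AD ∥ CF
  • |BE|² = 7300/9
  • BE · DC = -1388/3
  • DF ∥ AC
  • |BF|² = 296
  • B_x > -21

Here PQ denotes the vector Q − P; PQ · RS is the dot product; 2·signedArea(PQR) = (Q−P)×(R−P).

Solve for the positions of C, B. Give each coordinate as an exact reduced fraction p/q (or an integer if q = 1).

1. C_x = -8  [AD ∥ CF ∩ DF ∥ AC]
2. C_y = 1  [AD ∥ CF ∩ DF ∥ AC]
   → C = (-8, 1)
3. B_x = -20  [BE · DC = -1388/3 ∩ BF · CA = 284]
4. B_y = 15  [BE · DC = -1388/3 ∩ BF · CA = 284]
   → B = (-20, 15)

B = (-20, 15)
C = (-8, 1)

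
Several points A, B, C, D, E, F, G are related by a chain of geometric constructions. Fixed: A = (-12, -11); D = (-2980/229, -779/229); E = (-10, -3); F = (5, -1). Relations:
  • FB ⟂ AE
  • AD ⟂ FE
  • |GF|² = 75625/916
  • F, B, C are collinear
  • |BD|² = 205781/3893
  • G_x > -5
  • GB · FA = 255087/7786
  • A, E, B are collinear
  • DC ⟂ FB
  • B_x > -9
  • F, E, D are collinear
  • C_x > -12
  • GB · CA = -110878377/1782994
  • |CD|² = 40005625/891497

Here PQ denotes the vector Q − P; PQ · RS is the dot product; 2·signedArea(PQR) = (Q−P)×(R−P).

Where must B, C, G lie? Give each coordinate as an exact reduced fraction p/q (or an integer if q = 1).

B = (-147/17, 41/17)
C = (-44335/3893, 12057/3893)
G = (-1835/458, -504/229)

1. B_x = -147/17  [A, E, B are collinear ∩ FB ⟂ AE]
2. B_y = 41/17  [A, E, B are collinear ∩ FB ⟂ AE]
   → B = (-147/17, 41/17)
3. C_x = -44335/3893  [F, B, C are collinear ∩ DC ⟂ FB]
4. C_y = 12057/3893  [F, B, C are collinear ∩ DC ⟂ FB]
   → C = (-44335/3893, 12057/3893)
5. G_x = -1835/458  [GB · FA = 255087/7786 ∩ GB · CA = -110878377/1782994]
6. G_y = -504/229  [GB · FA = 255087/7786 ∩ GB · CA = -110878377/1782994]
   → G = (-1835/458, -504/229)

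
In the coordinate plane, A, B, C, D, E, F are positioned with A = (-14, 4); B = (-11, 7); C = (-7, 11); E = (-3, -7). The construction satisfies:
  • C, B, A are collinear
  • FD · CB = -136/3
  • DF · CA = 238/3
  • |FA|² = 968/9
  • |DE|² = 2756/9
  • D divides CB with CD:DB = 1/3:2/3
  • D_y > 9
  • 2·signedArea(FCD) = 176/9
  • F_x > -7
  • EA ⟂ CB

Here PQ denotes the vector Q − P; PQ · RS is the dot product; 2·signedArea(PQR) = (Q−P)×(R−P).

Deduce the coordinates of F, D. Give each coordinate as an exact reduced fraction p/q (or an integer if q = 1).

1. D_x = -25/3  [D divides CB with CD:DB = 1/3:2/3]
2. D_y = 29/3  [D divides CB with CD:DB = 1/3:2/3]
   → D = (-25/3, 29/3)
3. F_x = -20/3  [2·signedArea(FCD) = 176/9 ∩ FD · CB = -136/3]
4. F_y = -10/3  [2·signedArea(FCD) = 176/9 ∩ FD · CB = -136/3]
   → F = (-20/3, -10/3)

D = (-25/3, 29/3)
F = (-20/3, -10/3)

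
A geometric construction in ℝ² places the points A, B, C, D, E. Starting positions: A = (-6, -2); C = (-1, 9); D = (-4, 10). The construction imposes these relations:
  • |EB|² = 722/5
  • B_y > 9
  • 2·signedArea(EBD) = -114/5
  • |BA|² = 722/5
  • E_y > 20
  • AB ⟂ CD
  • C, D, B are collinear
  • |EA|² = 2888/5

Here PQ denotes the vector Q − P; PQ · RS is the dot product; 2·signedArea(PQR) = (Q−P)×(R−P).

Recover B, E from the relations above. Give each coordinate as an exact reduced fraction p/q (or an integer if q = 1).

1. B_x = -11/5  [C, D, B are collinear ∩ AB ⟂ CD]
2. B_y = 47/5  [C, D, B are collinear ∩ AB ⟂ CD]
   → B = (-11/5, 47/5)
3. E_x = 8/5  [line -3/5·x + -9/5·y + 192/5 = 0 ∩ |EB|² = 722/5]
4. E_y = 104/5  [line -3/5·x + -9/5·y + 192/5 = 0 ∩ |EB|² = 722/5]
   → E = (8/5, 104/5)

B = (-11/5, 47/5)
E = (8/5, 104/5)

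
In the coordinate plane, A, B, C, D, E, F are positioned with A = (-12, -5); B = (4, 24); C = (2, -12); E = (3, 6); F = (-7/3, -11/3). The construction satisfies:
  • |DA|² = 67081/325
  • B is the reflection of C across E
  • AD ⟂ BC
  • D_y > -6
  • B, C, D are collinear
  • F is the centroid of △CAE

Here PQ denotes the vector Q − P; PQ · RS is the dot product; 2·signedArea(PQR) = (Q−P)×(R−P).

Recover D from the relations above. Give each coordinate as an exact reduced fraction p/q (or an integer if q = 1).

1. D_x = 762/325  [B, C, D are collinear ∩ AD ⟂ BC]
2. D_y = -1884/325  [B, C, D are collinear ∩ AD ⟂ BC]
   → D = (762/325, -1884/325)

D = (762/325, -1884/325)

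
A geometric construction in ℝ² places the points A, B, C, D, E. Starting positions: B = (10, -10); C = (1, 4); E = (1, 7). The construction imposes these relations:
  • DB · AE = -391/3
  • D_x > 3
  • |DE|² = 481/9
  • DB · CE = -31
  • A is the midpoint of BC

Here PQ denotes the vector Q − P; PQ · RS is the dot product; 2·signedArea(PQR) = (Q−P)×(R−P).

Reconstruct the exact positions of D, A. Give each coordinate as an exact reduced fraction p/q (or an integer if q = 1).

A = (11/2, -3)
D = (4, 1/3)

1. D_y = 1/3  [DB · CE = -31]
2. D_x = 4  [|DE|² = 481/9]
   → D = (4, 1/3)
3. A_x = 11/2  [DB · AE = -391/3 ∩ A is the midpoint of BC]
4. A_y = -3  [DB · AE = -391/3 ∩ A is the midpoint of BC]
   → A = (11/2, -3)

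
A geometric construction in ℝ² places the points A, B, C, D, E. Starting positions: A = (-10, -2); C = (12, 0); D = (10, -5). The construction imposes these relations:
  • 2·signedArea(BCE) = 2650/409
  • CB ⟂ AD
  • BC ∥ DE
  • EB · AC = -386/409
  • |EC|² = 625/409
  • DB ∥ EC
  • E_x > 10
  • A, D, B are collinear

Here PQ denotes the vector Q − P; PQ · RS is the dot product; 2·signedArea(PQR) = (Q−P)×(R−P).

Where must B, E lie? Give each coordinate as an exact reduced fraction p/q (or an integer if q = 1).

1. B_x = 4590/409  [A, D, B are collinear ∩ CB ⟂ AD]
2. B_y = -2120/409  [A, D, B are collinear ∩ CB ⟂ AD]
   → B = (4590/409, -2120/409)
3. E_x = 4408/409  [DB ∥ EC ∩ BC ∥ DE]
4. E_y = 75/409  [DB ∥ EC ∩ BC ∥ DE]
   → E = (4408/409, 75/409)

B = (4590/409, -2120/409)
E = (4408/409, 75/409)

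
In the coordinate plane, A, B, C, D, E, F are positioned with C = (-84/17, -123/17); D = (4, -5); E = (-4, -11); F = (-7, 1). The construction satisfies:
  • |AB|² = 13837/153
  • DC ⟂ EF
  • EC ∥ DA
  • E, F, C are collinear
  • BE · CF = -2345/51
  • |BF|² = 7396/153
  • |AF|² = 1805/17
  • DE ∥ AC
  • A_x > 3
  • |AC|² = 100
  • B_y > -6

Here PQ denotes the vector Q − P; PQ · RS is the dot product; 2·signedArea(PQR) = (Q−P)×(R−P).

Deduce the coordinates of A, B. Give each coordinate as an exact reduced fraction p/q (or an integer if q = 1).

A = (52/17, -21/17)
B = (-271/51, -293/51)

1. A_x = 52/17  [DE ∥ AC ∩ EC ∥ DA]
2. A_y = -21/17  [DE ∥ AC ∩ EC ∥ DA]
   → A = (52/17, -21/17)
3. B_x = -271/51  [line 35/17·x + -140/17·y + -1855/51 = 0 ∩ |BF|² = 7396/153]
4. B_y = -293/51  [line 35/17·x + -140/17·y + -1855/51 = 0 ∩ |BF|² = 7396/153]
   → B = (-271/51, -293/51)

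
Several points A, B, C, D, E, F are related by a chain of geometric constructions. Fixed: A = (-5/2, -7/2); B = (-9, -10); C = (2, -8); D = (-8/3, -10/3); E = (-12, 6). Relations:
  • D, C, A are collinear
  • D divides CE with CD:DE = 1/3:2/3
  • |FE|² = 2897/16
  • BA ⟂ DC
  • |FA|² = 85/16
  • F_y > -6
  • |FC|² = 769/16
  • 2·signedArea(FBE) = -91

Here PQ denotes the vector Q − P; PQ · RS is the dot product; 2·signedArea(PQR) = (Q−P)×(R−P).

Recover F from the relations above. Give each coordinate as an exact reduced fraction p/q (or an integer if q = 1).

F = (-17/4, -5)

1. F_x = -17/4  [line -16·x + -3·y + -83 = 0 ∩ |FC|² = 769/16]
2. F_y = -5  [line -16·x + -3·y + -83 = 0 ∩ |FC|² = 769/16]
   → F = (-17/4, -5)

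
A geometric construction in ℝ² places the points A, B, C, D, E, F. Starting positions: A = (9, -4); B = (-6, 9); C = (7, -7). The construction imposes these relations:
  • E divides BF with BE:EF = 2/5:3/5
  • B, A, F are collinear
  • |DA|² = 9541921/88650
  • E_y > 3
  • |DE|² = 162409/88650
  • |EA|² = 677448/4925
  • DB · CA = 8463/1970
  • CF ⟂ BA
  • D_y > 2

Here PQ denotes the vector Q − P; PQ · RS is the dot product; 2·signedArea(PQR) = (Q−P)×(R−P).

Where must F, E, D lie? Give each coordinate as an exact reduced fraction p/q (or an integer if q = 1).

1. F_x = 3681/394  [B, A, F are collinear ∩ CF ⟂ BA]
2. F_y = -1693/394  [B, A, F are collinear ∩ CF ⟂ BA]
   → F = (3681/394, -1693/394)
3. E_x = 27/197  [E divides BF with BE:EF = 2/5:3/5]
4. E_y = 3626/985  [E divides BF with BE:EF = 2/5:3/5]
   → E = (27/197, 3626/985)
5. D_x = 457/394  [line -2·x + -3·y + 21087/1970 = 0 ∩ |DA|² = 9541921/88650]
6. D_y = 16517/5910  [line -2·x + -3·y + 21087/1970 = 0 ∩ |DA|² = 9541921/88650]
   → D = (457/394, 16517/5910)

D = (457/394, 16517/5910)
E = (27/197, 3626/985)
F = (3681/394, -1693/394)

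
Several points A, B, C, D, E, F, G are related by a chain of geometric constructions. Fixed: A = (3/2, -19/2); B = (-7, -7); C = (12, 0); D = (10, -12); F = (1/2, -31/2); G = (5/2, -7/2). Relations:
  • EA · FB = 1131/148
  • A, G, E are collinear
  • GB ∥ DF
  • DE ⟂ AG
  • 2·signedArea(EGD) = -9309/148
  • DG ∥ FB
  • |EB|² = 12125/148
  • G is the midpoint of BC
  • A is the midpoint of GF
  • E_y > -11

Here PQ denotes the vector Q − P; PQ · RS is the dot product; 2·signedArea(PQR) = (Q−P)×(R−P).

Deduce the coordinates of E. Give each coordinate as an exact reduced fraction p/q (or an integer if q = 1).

E = (49/37, -781/74)

1. E_x = 49/37  [A, G, E are collinear ∩ DE ⟂ AG]
2. E_y = -781/74  [A, G, E are collinear ∩ DE ⟂ AG]
   → E = (49/37, -781/74)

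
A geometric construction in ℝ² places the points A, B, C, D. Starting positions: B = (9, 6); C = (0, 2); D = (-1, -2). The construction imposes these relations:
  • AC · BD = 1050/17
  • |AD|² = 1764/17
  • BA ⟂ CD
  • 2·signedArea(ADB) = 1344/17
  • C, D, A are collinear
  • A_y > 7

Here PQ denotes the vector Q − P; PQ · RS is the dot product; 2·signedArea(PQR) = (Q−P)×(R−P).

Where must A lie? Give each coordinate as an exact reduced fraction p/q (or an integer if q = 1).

A = (25/17, 134/17)

1. A_x = 25/17  [C, D, A are collinear ∩ BA ⟂ CD]
2. A_y = 134/17  [C, D, A are collinear ∩ BA ⟂ CD]
   → A = (25/17, 134/17)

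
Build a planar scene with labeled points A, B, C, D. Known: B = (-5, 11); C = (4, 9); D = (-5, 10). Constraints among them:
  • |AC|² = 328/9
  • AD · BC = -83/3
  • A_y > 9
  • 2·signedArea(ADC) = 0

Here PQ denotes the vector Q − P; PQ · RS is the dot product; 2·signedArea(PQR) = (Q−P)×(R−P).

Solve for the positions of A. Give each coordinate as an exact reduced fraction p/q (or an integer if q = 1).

1. A_x = -2  [2·signedArea(ADC) = 0 ∩ AD · BC = -83/3]
2. A_y = 29/3  [2·signedArea(ADC) = 0 ∩ AD · BC = -83/3]
   → A = (-2, 29/3)

A = (-2, 29/3)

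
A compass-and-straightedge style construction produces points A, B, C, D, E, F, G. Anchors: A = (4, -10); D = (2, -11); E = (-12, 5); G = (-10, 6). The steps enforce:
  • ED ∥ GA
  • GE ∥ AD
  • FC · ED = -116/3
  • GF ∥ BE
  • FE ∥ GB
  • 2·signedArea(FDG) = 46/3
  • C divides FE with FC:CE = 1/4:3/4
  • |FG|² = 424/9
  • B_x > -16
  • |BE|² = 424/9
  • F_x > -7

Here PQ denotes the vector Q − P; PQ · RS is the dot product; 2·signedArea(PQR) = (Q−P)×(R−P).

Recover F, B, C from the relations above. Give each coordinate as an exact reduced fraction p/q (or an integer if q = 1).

B = (-46/3, 11)
C = (-8, 5/4)
F = (-20/3, 0)

1. F_x = -20/3  [line -17·x + -12·y + -340/3 = 0 ∩ |FG|² = 424/9]
2. F_y = 0  [line -17·x + -12·y + -340/3 = 0 ∩ |FG|² = 424/9]
   → F = (-20/3, 0)
3. B_x = -46/3  [GF ∥ BE ∩ FE ∥ GB]
4. B_y = 11  [GF ∥ BE ∩ FE ∥ GB]
   → B = (-46/3, 11)
5. C_x = -8  [C divides FE with FC:CE = 1/4:3/4]
6. C_y = 5/4  [C divides FE with FC:CE = 1/4:3/4]
   → C = (-8, 5/4)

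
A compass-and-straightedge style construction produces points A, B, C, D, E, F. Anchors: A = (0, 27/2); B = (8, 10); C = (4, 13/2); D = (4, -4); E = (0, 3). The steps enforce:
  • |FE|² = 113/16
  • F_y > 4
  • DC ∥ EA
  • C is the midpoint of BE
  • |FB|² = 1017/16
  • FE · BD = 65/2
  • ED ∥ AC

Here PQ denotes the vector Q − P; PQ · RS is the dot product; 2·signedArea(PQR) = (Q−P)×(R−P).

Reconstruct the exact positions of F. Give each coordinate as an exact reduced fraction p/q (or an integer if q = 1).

F = (2, 19/4)

1. F_x = 2  [line 4·x + 14·y + -149/2 = 0 ∩ |FB|² = 1017/16]
2. F_y = 19/4  [line 4·x + 14·y + -149/2 = 0 ∩ |FB|² = 1017/16]
   → F = (2, 19/4)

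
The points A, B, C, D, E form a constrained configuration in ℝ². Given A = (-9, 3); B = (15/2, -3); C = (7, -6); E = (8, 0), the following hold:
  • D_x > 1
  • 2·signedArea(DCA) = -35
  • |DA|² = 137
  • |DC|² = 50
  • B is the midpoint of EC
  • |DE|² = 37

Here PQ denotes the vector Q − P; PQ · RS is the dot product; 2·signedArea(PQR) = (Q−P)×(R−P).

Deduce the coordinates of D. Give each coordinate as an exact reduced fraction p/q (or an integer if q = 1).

D = (2, -1)

1. D_x = 2  [line -9·x + -16·y + 2 = 0 ∩ |DA|² = 137]
2. D_y = -1  [line -9·x + -16·y + 2 = 0 ∩ |DA|² = 137]
   → D = (2, -1)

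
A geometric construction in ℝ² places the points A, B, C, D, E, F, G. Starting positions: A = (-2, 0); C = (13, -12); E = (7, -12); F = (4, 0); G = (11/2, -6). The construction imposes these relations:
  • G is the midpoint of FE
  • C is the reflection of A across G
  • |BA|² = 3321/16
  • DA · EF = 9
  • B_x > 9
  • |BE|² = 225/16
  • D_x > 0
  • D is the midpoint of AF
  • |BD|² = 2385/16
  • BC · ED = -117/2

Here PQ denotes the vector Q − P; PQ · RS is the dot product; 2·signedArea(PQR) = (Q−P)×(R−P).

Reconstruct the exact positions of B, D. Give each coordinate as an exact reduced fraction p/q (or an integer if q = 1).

1. D_x = 1  [D is the midpoint of AF]
2. D_y = 0  [D is the midpoint of AF]
   → D = (1, 0)
3. B_x = 37/4  [line 6·x + -12·y + -327/2 = 0 ∩ |BA|² = 3321/16]
4. B_y = -9  [line 6·x + -12·y + -327/2 = 0 ∩ |BA|² = 3321/16]
   → B = (37/4, -9)

B = (37/4, -9)
D = (1, 0)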